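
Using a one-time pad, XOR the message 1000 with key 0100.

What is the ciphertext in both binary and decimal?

Step 1: Write out the XOR operation bit by bit:
  Message: 1000
  Key:     0100
  XOR:     1100
Step 2: Convert to decimal: 1100 = 12.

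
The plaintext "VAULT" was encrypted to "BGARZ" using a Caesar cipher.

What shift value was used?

Step 1: Compare first letters: V (position 21) -> B (position 1).
Step 2: Shift = (1 - 21) mod 26 = 6.
The shift value is 6.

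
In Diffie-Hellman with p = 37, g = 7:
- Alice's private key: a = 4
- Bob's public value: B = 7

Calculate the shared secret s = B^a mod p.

Step 1: s = B^a mod p = 7^4 mod 37.
  7^1 mod 37 = 7
  7^2 mod 37 = (7 * 7) mod 37 = 12
  7^3 mod 37 = (12 * 7) mod 37 = 10
  7^4 mod 37 = (10 * 7) mod 37 = 33
Result: shared secret = 33.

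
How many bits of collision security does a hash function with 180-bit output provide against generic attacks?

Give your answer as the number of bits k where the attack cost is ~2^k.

Step 1: The hash has a 180-bit output.
Step 2: Collision resistance means it should be infeasible to find any x != y with h(x) = h(y).
By the birthday bound, a generic collision search succeeds after about sqrt(2^180) = 2^(180/2) = 2^90 evaluations.
Step 3: Security level = 90 bits.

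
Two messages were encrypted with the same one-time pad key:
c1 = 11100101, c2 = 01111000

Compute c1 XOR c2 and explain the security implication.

Step 1: c1 XOR c2 = (m1 XOR k) XOR (m2 XOR k).
Step 2: By XOR associativity/commutativity: = m1 XOR m2 XOR k XOR k = m1 XOR m2.
Step 3: 11100101 XOR 01111000 = 10011101 = 157.
Step 4: The key cancels out! An attacker learns m1 XOR m2 = 157, revealing the relationship between plaintexts.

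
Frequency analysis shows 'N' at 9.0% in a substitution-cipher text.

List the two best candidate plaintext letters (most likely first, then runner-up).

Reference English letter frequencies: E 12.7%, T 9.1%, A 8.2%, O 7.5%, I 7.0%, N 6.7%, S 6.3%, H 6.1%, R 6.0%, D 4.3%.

Step 1: Observed frequency of 'N' is 9.0%.
Step 2: Compute distances to each reference frequency and sort:
  T (9.1%): difference = 0.1% <-- BEST
  A (8.2%): difference = 0.8% <-- RUNNER-UP
  O (7.5%): difference = 1.5%
  I (7.0%): difference = 2.0%
  N (6.7%): difference = 2.3%
Step 3: Most likely is 'T' (9.1%, diff 0.1%); second most likely is 'A' (8.2%, diff 0.8%).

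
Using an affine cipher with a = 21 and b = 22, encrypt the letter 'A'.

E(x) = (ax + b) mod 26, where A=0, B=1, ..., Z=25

Step 1: Convert 'A' to number: x = 0.
Step 2: E(0) = (21 * 0 + 22) mod 26 = 22 mod 26 = 22.
Step 3: Convert 22 back to letter: W.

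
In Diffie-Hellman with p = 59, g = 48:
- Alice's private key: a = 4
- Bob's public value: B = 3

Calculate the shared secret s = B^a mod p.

Step 1: s = B^a mod p = 3^4 mod 59.
  3^1 mod 59 = 3
  3^2 mod 59 = (3 * 3) mod 59 = 9
  3^3 mod 59 = (9 * 3) mod 59 = 27
  3^4 mod 59 = (27 * 3) mod 59 = 22
Result: shared secret = 22.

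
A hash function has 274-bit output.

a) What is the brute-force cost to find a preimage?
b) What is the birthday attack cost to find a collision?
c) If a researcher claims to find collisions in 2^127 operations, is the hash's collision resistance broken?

Step 1: Preimage resistance requires brute-force of 2^274 operations.
Step 2: Collision resistance (birthday bound) = 2^(274/2) = 2^137.
Step 3: The claimed attack costs 2^127 operations.
Step 4: Since 2^127 < 2^137, the claimed attack beats the generic birthday bound, so collision resistance is broken.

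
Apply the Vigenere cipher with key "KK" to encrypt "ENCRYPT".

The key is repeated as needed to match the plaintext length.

Step 1: Repeat key to match plaintext length:
  Plaintext: ENCRYPT
  Key:       KKKKKKK
Step 2: Encrypt each letter:
  E(4) + K(10) = (4+10) mod 26 = 14 = O
  N(13) + K(10) = (13+10) mod 26 = 23 = X
  C(2) + K(10) = (2+10) mod 26 = 12 = M
  R(17) + K(10) = (17+10) mod 26 = 1 = B
  Y(24) + K(10) = (24+10) mod 26 = 8 = I
  P(15) + K(10) = (15+10) mod 26 = 25 = Z
  T(19) + K(10) = (19+10) mod 26 = 3 = D
Ciphertext: OXMBIZD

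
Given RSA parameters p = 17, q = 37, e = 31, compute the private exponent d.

Step 1: n = 17 * 37 = 629.
Step 2: phi(n) = 16 * 36 = 576.
Step 3: Find d such that 31 * d = 1 (mod 576).
Step 4: d = 31^(-1) mod 576 = 223.
Verification: 31 * 223 = 6913 = 12 * 576 + 1.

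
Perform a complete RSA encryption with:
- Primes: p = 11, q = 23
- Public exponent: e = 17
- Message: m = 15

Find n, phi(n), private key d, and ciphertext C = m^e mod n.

Step 1: n = 11 * 23 = 253.
Step 2: phi(n) = (11-1)(23-1) = 10 * 22 = 220.
Step 3: Find d = 17^(-1) mod 220 = 13.
  Verify: 17 * 13 = 221 = 1 (mod 220).
Step 4: C = 15^17 mod 253 = 148.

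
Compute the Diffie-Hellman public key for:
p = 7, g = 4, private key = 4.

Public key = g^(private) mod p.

Step 1: A = g^a mod p = 4^4 mod 7.
  4^1 mod 7 = 4
  4^2 mod 7 = (4 * 4) mod 7 = 2
  4^3 mod 7 = (2 * 4) mod 7 = 1
  4^4 mod 7 = (1 * 4) mod 7 = 4
Result: A = 4.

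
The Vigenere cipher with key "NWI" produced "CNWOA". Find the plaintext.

Step 1: Extend key: NWINW
Step 2: Decrypt each letter (c - k) mod 26:
  C(2) - N(13) = (2-13) mod 26 = 15 = P
  N(13) - W(22) = (13-22) mod 26 = 17 = R
  W(22) - I(8) = (22-8) mod 26 = 14 = O
  O(14) - N(13) = (14-13) mod 26 = 1 = B
  A(0) - W(22) = (0-22) mod 26 = 4 = E
Plaintext: PROBE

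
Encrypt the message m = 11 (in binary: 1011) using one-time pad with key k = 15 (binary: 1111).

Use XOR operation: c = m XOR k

Step 1: Write out the XOR operation bit by bit:
  Message: 1011
  Key:     1111
  XOR:     0100
Step 2: Convert to decimal: 0100 = 4.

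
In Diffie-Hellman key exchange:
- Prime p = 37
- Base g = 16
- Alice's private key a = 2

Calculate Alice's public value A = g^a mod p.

Step 1: A = g^a mod p = 16^2 mod 37.
  16^1 mod 37 = 16
  16^2 mod 37 = (16 * 16) mod 37 = 34
Result: A = 34.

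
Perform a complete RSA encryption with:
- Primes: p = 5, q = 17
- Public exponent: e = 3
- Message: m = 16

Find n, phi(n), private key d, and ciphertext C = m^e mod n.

Step 1: n = 5 * 17 = 85.
Step 2: phi(n) = (5-1)(17-1) = 4 * 16 = 64.
Step 3: Find d = 3^(-1) mod 64 = 43.
  Verify: 3 * 43 = 129 = 1 (mod 64).
Step 4: C = 16^3 mod 85 = 16.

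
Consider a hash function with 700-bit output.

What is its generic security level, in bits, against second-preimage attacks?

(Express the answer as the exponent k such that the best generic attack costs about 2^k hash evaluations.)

Step 1: The hash has a 700-bit output.
Step 2: Second-preimage resistance means: given a specific input x, it should be infeasible to find a different y with h(y) = h(x).
With a 700-bit output, a generic search for a second preimage costs about 2^700 evaluations (each trial matches the fixed target with probability 2^-700).
Step 3: Security level = 700 bits.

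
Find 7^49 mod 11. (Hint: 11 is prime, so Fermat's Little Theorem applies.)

Step 1: Since 11 is prime, by Fermat's Little Theorem: 7^10 = 1 (mod 11).
Step 2: Reduce exponent: 49 mod 10 = 9.
Step 3: So 7^49 = 7^9 (mod 11).
Step 4: 7^9 mod 11 = 8.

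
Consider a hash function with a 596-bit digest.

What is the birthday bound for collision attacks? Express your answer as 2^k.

Step 1: The birthday paradox gives collision probability ~50% after sqrt(2^n) = 2^(n/2) hashes.
Step 2: For 596-bit output: 2^(596/2) = 2^298.
Step 3: Approximately 2^298 hash computations needed.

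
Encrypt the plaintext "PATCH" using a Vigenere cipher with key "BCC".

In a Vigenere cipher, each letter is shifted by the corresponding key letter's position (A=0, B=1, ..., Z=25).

Step 1: Repeat key to match plaintext length:
  Plaintext: PATCH
  Key:       BCCBC
Step 2: Encrypt each letter:
  P(15) + B(1) = (15+1) mod 26 = 16 = Q
  A(0) + C(2) = (0+2) mod 26 = 2 = C
  T(19) + C(2) = (19+2) mod 26 = 21 = V
  C(2) + B(1) = (2+1) mod 26 = 3 = D
  H(7) + C(2) = (7+2) mod 26 = 9 = J
Ciphertext: QCVDJ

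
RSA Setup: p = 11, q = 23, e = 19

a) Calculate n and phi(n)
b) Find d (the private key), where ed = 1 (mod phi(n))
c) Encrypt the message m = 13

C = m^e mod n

Step 1: n = 11 * 23 = 253.
Step 2: phi(n) = (11-1)(23-1) = 10 * 22 = 220.
Step 3: Find d = 19^(-1) mod 220 = 139.
  Verify: 19 * 139 = 2641 = 1 (mod 220).
Step 4: C = 13^19 mod 253 = 94.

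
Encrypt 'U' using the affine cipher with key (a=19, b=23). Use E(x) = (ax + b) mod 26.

Step 1: Convert 'U' to number: x = 20.
Step 2: E(20) = (19 * 20 + 23) mod 26 = 403 mod 26 = 13.
Step 3: Convert 13 back to letter: N.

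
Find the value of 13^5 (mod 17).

Step 1: Compute 13^5 mod 17 step by step, reducing modulo 17 at each step.
  13^1 mod 17 = 13
  13^2 mod 17 = (13 * 13) mod 17 = 16
  13^3 mod 17 = (16 * 13) mod 17 = 4
  13^4 mod 17 = (4 * 13) mod 17 = 1
  13^5 mod 17 = (1 * 13) mod 17 = 13
Step 2: Result = 13.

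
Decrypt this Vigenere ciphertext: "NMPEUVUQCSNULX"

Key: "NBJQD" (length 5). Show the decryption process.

Step 1: Key 'NBJQD' has length 5. Extended key: NBJQDNBJQDNBJQ
Step 2: Decrypt each position:
  N(13) - N(13) = 0 = A
  M(12) - B(1) = 11 = L
  P(15) - J(9) = 6 = G
  E(4) - Q(16) = 14 = O
  U(20) - D(3) = 17 = R
  V(21) - N(13) = 8 = I
  U(20) - B(1) = 19 = T
  Q(16) - J(9) = 7 = H
  C(2) - Q(16) = 12 = M
  S(18) - D(3) = 15 = P
  N(13) - N(13) = 0 = A
  U(20) - B(1) = 19 = T
  L(11) - J(9) = 2 = C
  X(23) - Q(16) = 7 = H
Plaintext: ALGORITHMPATCH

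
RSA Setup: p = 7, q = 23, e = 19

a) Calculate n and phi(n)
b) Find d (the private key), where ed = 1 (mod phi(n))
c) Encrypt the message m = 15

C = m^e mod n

Step 1: n = 7 * 23 = 161.
Step 2: phi(n) = (7-1)(23-1) = 6 * 22 = 132.
Step 3: Find d = 19^(-1) mod 132 = 7.
  Verify: 19 * 7 = 133 = 1 (mod 132).
Step 4: C = 15^19 mod 161 = 134.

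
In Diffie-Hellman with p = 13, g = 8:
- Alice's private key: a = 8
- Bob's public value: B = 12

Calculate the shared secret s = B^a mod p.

Step 1: s = B^a mod p = 12^8 mod 13.
  12^1 mod 13 = 12
  12^2 mod 13 = (12 * 12) mod 13 = 1
  12^3 mod 13 = (1 * 12) mod 13 = 12
  12^4 mod 13 = (12 * 12) mod 13 = 1
  12^5 mod 13 = (1 * 12) mod 13 = 12
  12^6 mod 13 = (12 * 12) mod 13 = 1
  12^7 mod 13 = (1 * 12) mod 13 = 12
  12^8 mod 13 = (12 * 12) mod 13 = 1
Result: shared secret = 1.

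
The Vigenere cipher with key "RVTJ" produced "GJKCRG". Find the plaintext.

Step 1: Extend key: RVTJRV
Step 2: Decrypt each letter (c - k) mod 26:
  G(6) - R(17) = (6-17) mod 26 = 15 = P
  J(9) - V(21) = (9-21) mod 26 = 14 = O
  K(10) - T(19) = (10-19) mod 26 = 17 = R
  C(2) - J(9) = (2-9) mod 26 = 19 = T
  R(17) - R(17) = (17-17) mod 26 = 0 = A
  G(6) - V(21) = (6-21) mod 26 = 11 = L
Plaintext: PORTAL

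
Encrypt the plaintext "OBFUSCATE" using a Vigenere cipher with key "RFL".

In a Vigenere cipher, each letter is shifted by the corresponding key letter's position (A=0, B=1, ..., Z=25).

Step 1: Repeat key to match plaintext length:
  Plaintext: OBFUSCATE
  Key:       RFLRFLRFL
Step 2: Encrypt each letter:
  O(14) + R(17) = (14+17) mod 26 = 5 = F
  B(1) + F(5) = (1+5) mod 26 = 6 = G
  F(5) + L(11) = (5+11) mod 26 = 16 = Q
  U(20) + R(17) = (20+17) mod 26 = 11 = L
  S(18) + F(5) = (18+5) mod 26 = 23 = X
  C(2) + L(11) = (2+11) mod 26 = 13 = N
  A(0) + R(17) = (0+17) mod 26 = 17 = R
  T(19) + F(5) = (19+5) mod 26 = 24 = Y
  E(4) + L(11) = (4+11) mod 26 = 15 = P
Ciphertext: FGQLXNRYP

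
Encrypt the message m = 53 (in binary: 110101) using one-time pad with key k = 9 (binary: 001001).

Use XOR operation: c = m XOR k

Step 1: Write out the XOR operation bit by bit:
  Message: 110101
  Key:     001001
  XOR:     111100
Step 2: Convert to decimal: 111100 = 60.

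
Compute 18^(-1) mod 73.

Step 1: We need x such that 18 * x = 1 (mod 73).
Step 2: Using the extended Euclidean algorithm or trial:
  18 * 69 = 1242 = 17 * 73 + 1.
Step 3: Since 1242 mod 73 = 1, the inverse is x = 69.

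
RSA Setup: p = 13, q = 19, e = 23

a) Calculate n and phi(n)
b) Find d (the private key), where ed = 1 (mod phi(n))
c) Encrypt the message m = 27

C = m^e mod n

Step 1: n = 13 * 19 = 247.
Step 2: phi(n) = (13-1)(19-1) = 12 * 18 = 216.
Step 3: Find d = 23^(-1) mod 216 = 47.
  Verify: 23 * 47 = 1081 = 1 (mod 216).
Step 4: C = 27^23 mod 247 = 183.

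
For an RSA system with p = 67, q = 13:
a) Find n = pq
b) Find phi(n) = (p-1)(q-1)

Step 1: n = p * q = 67 * 13 = 871.
Step 2: phi(n) = (p-1)(q-1) = 66 * 12 = 792.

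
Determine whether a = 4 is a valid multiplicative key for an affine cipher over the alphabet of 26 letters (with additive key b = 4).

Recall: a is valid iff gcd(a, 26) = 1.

Step 1: Compute gcd(4, 26).
Step 2: gcd(4, 26) = 2.
Since gcd = 2 != 1, 4 shares a common factor with 26, so it cannot be used.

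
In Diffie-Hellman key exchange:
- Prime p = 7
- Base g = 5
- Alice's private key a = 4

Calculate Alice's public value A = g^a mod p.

Step 1: A = g^a mod p = 5^4 mod 7.
  5^1 mod 7 = 5
  5^2 mod 7 = (5 * 5) mod 7 = 4
  5^3 mod 7 = (4 * 5) mod 7 = 6
  5^4 mod 7 = (6 * 5) mod 7 = 2
Result: A = 2.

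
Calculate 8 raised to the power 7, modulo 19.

Step 1: Compute 8^7 mod 19 step by step, reducing modulo 19 at each step.
  8^1 mod 19 = 8
  8^2 mod 19 = (8 * 8) mod 19 = 7
  8^3 mod 19 = (7 * 8) mod 19 = 18
  8^4 mod 19 = (18 * 8) mod 19 = 11
  8^5 mod 19 = (11 * 8) mod 19 = 12
  8^6 mod 19 = (12 * 8) mod 19 = 1
  8^7 mod 19 = (1 * 8) mod 19 = 8
Step 2: Result = 8.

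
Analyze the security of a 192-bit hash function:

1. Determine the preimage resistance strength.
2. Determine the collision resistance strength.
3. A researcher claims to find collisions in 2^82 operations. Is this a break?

Step 1: Preimage resistance requires brute-force of 2^192 operations.
Step 2: Collision resistance (birthday bound) = 2^(192/2) = 2^96.
Step 3: The claimed attack costs 2^82 operations.
Step 4: Since 2^82 < 2^96, the claimed attack beats the generic birthday bound, so collision resistance is broken.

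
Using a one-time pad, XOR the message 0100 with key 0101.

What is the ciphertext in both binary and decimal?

Step 1: Write out the XOR operation bit by bit:
  Message: 0100
  Key:     0101
  XOR:     0001
Step 2: Convert to decimal: 0001 = 1.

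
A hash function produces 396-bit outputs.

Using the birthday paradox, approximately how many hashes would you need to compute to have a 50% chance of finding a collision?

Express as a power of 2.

Step 1: The birthday paradox gives collision probability ~50% after sqrt(2^n) = 2^(n/2) hashes.
Step 2: For 396-bit output: 2^(396/2) = 2^198.
Step 3: Approximately 2^198 hash computations needed.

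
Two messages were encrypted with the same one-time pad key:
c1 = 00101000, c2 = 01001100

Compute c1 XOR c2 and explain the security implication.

Step 1: c1 XOR c2 = (m1 XOR k) XOR (m2 XOR k).
Step 2: By XOR associativity/commutativity: = m1 XOR m2 XOR k XOR k = m1 XOR m2.
Step 3: 00101000 XOR 01001100 = 01100100 = 100.
Step 4: The key cancels out! An attacker learns m1 XOR m2 = 100, revealing the relationship between plaintexts.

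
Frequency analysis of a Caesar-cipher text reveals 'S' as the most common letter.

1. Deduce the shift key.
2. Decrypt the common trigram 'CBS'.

Step 1: In English, 'E' is the most frequent letter (12.7%).
Step 2: The most frequent ciphertext letter is 'S' (position 18).
Step 3: Shift = (18 - 4) mod 26 = 14.
Step 4: Decrypt 'CBS' by shifting back 14:
  C -> O
  B -> N
  S -> E
Step 5: 'CBS' decrypts to 'ONE'.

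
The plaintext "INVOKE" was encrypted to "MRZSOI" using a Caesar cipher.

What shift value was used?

Step 1: Compare first letters: I (position 8) -> M (position 12).
Step 2: Shift = (12 - 8) mod 26 = 4.
The shift value is 4.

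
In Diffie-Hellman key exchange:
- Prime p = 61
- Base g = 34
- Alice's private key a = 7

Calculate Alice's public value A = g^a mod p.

Step 1: A = g^a mod p = 34^7 mod 61.
  34^1 mod 61 = 34
  34^2 mod 61 = (34 * 34) mod 61 = 58
  34^3 mod 61 = (58 * 34) mod 61 = 20
  34^4 mod 61 = (20 * 34) mod 61 = 9
  34^5 mod 61 = (9 * 34) mod 61 = 1
  34^6 mod 61 = (1 * 34) mod 61 = 34
  34^7 mod 61 = (34 * 34) mod 61 = 58
Result: A = 58.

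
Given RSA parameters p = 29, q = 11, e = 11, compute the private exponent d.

Step 1: n = 29 * 11 = 319.
Step 2: phi(n) = 28 * 10 = 280.
Step 3: Find d such that 11 * d = 1 (mod 280).
Step 4: d = 11^(-1) mod 280 = 51.
Verification: 11 * 51 = 561 = 2 * 280 + 1.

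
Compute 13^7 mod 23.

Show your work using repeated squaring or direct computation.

Step 1: Compute 13^7 mod 23 step by step, reducing modulo 23 at each step.
  13^1 mod 23 = 13
  13^2 mod 23 = (13 * 13) mod 23 = 8
  13^3 mod 23 = (8 * 13) mod 23 = 12
  13^4 mod 23 = (12 * 13) mod 23 = 18
  13^5 mod 23 = (18 * 13) mod 23 = 4
  13^6 mod 23 = (4 * 13) mod 23 = 6
  13^7 mod 23 = (6 * 13) mod 23 = 9
Step 2: Result = 9.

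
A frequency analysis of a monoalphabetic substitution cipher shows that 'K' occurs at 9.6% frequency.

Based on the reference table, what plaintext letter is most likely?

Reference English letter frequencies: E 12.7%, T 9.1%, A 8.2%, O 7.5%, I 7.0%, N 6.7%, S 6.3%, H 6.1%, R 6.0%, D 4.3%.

Step 1: The observed frequency is 9.6%.
Step 2: Compare with English frequencies:
  E: 12.7% (difference: 3.1%)
  T: 9.1% (difference: 0.5%) <-- closest
  A: 8.2% (difference: 1.4%)
  O: 7.5% (difference: 2.1%)
  I: 7.0% (difference: 2.6%)
  N: 6.7% (difference: 2.9%)
  S: 6.3% (difference: 3.3%)
  H: 6.1% (difference: 3.5%)
  R: 6.0% (difference: 3.6%)
  D: 4.3% (difference: 5.3%)
Step 3: 'K' most likely represents 'T' (frequency 9.1%).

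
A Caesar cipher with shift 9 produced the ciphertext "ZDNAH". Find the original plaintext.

Step 1: Reverse the shift by subtracting 9 from each letter position.
  Z (position 25) -> position (25-9) mod 26 = 16 -> Q
  D (position 3) -> position (3-9) mod 26 = 20 -> U
  N (position 13) -> position (13-9) mod 26 = 4 -> E
  A (position 0) -> position (0-9) mod 26 = 17 -> R
  H (position 7) -> position (7-9) mod 26 = 24 -> Y
Decrypted message: QUERY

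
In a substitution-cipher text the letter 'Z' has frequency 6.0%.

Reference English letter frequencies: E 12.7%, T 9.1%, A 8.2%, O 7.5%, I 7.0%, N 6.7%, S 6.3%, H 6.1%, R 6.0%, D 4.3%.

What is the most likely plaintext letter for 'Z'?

Step 1: The observed frequency is 6.0%.
Step 2: Compare with English frequencies:
  E: 12.7% (difference: 6.7%)
  T: 9.1% (difference: 3.1%)
  A: 8.2% (difference: 2.2%)
  O: 7.5% (difference: 1.5%)
  I: 7.0% (difference: 1.0%)
  N: 6.7% (difference: 0.7%)
  S: 6.3% (difference: 0.3%)
  H: 6.1% (difference: 0.1%)
  R: 6.0% (difference: 0.0%) <-- closest
  D: 4.3% (difference: 1.7%)
Step 3: 'Z' most likely represents 'R' (frequency 6.0%).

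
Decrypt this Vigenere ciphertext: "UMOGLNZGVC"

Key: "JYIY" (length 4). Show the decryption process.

Step 1: Key 'JYIY' has length 4. Extended key: JYIYJYIYJY
Step 2: Decrypt each position:
  U(20) - J(9) = 11 = L
  M(12) - Y(24) = 14 = O
  O(14) - I(8) = 6 = G
  G(6) - Y(24) = 8 = I
  L(11) - J(9) = 2 = C
  N(13) - Y(24) = 15 = P
  Z(25) - I(8) = 17 = R
  G(6) - Y(24) = 8 = I
  V(21) - J(9) = 12 = M
  C(2) - Y(24) = 4 = E
Plaintext: LOGICPRIME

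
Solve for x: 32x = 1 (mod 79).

Step 1: We need x such that 32 * x = 1 (mod 79).
Step 2: Using the extended Euclidean algorithm or trial:
  32 * 42 = 1344 = 17 * 79 + 1.
Step 3: Since 1344 mod 79 = 1, the inverse is x = 42.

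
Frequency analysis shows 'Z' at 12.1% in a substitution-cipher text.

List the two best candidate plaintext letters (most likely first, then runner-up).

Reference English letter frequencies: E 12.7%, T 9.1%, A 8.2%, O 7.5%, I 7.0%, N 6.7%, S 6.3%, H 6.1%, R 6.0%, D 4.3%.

Step 1: Observed frequency of 'Z' is 12.1%.
Step 2: Compute distances to each reference frequency and sort:
  E (12.7%): difference = 0.6% <-- BEST
  T (9.1%): difference = 3.0% <-- RUNNER-UP
  A (8.2%): difference = 3.9%
  O (7.5%): difference = 4.6%
  I (7.0%): difference = 5.1%
Step 3: Most likely is 'E' (12.7%, diff 0.6%); second most likely is 'T' (9.1%, diff 3.0%).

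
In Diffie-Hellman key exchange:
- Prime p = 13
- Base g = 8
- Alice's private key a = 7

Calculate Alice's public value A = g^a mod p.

Step 1: A = g^a mod p = 8^7 mod 13.
  8^1 mod 13 = 8
  8^2 mod 13 = (8 * 8) mod 13 = 12
  8^3 mod 13 = (12 * 8) mod 13 = 5
  8^4 mod 13 = (5 * 8) mod 13 = 1
  8^5 mod 13 = (1 * 8) mod 13 = 8
  8^6 mod 13 = (8 * 8) mod 13 = 12
  8^7 mod 13 = (12 * 8) mod 13 = 5
Result: A = 5.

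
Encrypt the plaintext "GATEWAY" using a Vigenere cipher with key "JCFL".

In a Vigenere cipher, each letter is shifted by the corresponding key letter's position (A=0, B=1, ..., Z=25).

Step 1: Repeat key to match plaintext length:
  Plaintext: GATEWAY
  Key:       JCFLJCF
Step 2: Encrypt each letter:
  G(6) + J(9) = (6+9) mod 26 = 15 = P
  A(0) + C(2) = (0+2) mod 26 = 2 = C
  T(19) + F(5) = (19+5) mod 26 = 24 = Y
  E(4) + L(11) = (4+11) mod 26 = 15 = P
  W(22) + J(9) = (22+9) mod 26 = 5 = F
  A(0) + C(2) = (0+2) mod 26 = 2 = C
  Y(24) + F(5) = (24+5) mod 26 = 3 = D
Ciphertext: PCYPFCD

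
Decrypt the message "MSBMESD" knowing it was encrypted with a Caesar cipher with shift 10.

Step 1: Reverse the shift by subtracting 10 from each letter position.
  M (position 12) -> position (12-10) mod 26 = 2 -> C
  S (position 18) -> position (18-10) mod 26 = 8 -> I
  B (position 1) -> position (1-10) mod 26 = 17 -> R
  M (position 12) -> position (12-10) mod 26 = 2 -> C
  E (position 4) -> position (4-10) mod 26 = 20 -> U
  S (position 18) -> position (18-10) mod 26 = 8 -> I
  D (position 3) -> position (3-10) mod 26 = 19 -> T
Decrypted message: CIRCUIT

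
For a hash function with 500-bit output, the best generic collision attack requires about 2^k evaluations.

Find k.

Step 1: The hash has a 500-bit output.
Step 2: Collision resistance means it should be infeasible to find any x != y with h(x) = h(y).
By the birthday bound, a generic collision search succeeds after about sqrt(2^500) = 2^(500/2) = 2^250 evaluations.
Step 3: Security level = 250 bits.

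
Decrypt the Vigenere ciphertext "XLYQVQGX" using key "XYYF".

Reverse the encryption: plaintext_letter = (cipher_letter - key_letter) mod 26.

Step 1: Extend key: XYYFXYYF
Step 2: Decrypt each letter (c - k) mod 26:
  X(23) - X(23) = (23-23) mod 26 = 0 = A
  L(11) - Y(24) = (11-24) mod 26 = 13 = N
  Y(24) - Y(24) = (24-24) mod 26 = 0 = A
  Q(16) - F(5) = (16-5) mod 26 = 11 = L
  V(21) - X(23) = (21-23) mod 26 = 24 = Y
  Q(16) - Y(24) = (16-24) mod 26 = 18 = S
  G(6) - Y(24) = (6-24) mod 26 = 8 = I
  X(23) - F(5) = (23-5) mod 26 = 18 = S
Plaintext: ANALYSIS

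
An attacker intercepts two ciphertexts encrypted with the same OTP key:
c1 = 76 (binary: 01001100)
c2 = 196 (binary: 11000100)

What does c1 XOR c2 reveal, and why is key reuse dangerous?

Step 1: c1 XOR c2 = (m1 XOR k) XOR (m2 XOR k).
Step 2: By XOR associativity/commutativity: = m1 XOR m2 XOR k XOR k = m1 XOR m2.
Step 3: 01001100 XOR 11000100 = 10001000 = 136.
Step 4: The key cancels out! An attacker learns m1 XOR m2 = 136, revealing the relationship between plaintexts.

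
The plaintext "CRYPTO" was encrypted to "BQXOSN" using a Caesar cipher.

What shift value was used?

Step 1: Compare first letters: C (position 2) -> B (position 1).
Step 2: Shift = (1 - 2) mod 26 = 25.
The shift value is 25.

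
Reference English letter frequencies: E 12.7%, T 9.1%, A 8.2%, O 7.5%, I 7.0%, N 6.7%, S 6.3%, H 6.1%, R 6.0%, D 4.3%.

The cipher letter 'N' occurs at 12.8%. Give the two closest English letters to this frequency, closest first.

Step 1: Observed frequency of 'N' is 12.8%.
Step 2: Compute distances to each reference frequency and sort:
  E (12.7%): difference = 0.1% <-- BEST
  T (9.1%): difference = 3.7% <-- RUNNER-UP
  A (8.2%): difference = 4.6%
  O (7.5%): difference = 5.3%
  I (7.0%): difference = 5.8%
Step 3: Most likely is 'E' (12.7%, diff 0.1%); second most likely is 'T' (9.1%, diff 3.7%).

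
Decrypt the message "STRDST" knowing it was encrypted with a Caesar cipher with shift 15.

Step 1: Reverse the shift by subtracting 15 from each letter position.
  S (position 18) -> position (18-15) mod 26 = 3 -> D
  T (position 19) -> position (19-15) mod 26 = 4 -> E
  R (position 17) -> position (17-15) mod 26 = 2 -> C
  D (position 3) -> position (3-15) mod 26 = 14 -> O
  S (position 18) -> position (18-15) mod 26 = 3 -> D
  T (position 19) -> position (19-15) mod 26 = 4 -> E
Decrypted message: DECODE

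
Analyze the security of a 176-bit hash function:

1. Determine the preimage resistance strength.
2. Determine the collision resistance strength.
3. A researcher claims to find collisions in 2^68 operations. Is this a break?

Step 1: Preimage resistance requires brute-force of 2^176 operations.
Step 2: Collision resistance (birthday bound) = 2^(176/2) = 2^88.
Step 3: The claimed attack costs 2^68 operations.
Step 4: Since 2^68 < 2^88, the claimed attack beats the generic birthday bound, so collision resistance is broken.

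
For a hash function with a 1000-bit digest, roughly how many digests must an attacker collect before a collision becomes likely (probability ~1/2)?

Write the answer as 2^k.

Step 1: The birthday paradox gives collision probability ~50% after sqrt(2^n) = 2^(n/2) hashes.
Step 2: For 1000-bit output: 2^(1000/2) = 2^500.
Step 3: Approximately 2^500 hash computations needed.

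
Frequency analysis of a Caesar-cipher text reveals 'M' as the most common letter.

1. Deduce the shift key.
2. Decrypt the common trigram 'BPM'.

Step 1: In English, 'E' is the most frequent letter (12.7%).
Step 2: The most frequent ciphertext letter is 'M' (position 12).
Step 3: Shift = (12 - 4) mod 26 = 8.
Step 4: Decrypt 'BPM' by shifting back 8:
  B -> T
  P -> H
  M -> E
Step 5: 'BPM' decrypts to 'THE'.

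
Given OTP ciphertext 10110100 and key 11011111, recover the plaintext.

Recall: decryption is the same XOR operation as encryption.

Step 1: XOR ciphertext with key:
  Ciphertext: 10110100
  Key:        11011111
  XOR:        01101011
Step 2: Plaintext = 01101011 = 107 in decimal.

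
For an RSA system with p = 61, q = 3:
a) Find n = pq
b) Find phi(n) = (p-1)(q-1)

Step 1: n = p * q = 61 * 3 = 183.
Step 2: phi(n) = (p-1)(q-1) = 60 * 2 = 120.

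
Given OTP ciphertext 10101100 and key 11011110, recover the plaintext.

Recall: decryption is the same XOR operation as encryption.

Step 1: XOR ciphertext with key:
  Ciphertext: 10101100
  Key:        11011110
  XOR:        01110010
Step 2: Plaintext = 01110010 = 114 in decimal.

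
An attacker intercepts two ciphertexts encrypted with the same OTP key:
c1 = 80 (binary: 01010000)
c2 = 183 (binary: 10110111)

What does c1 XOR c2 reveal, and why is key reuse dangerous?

Step 1: c1 XOR c2 = (m1 XOR k) XOR (m2 XOR k).
Step 2: By XOR associativity/commutativity: = m1 XOR m2 XOR k XOR k = m1 XOR m2.
Step 3: 01010000 XOR 10110111 = 11100111 = 231.
Step 4: The key cancels out! An attacker learns m1 XOR m2 = 231, revealing the relationship between plaintexts.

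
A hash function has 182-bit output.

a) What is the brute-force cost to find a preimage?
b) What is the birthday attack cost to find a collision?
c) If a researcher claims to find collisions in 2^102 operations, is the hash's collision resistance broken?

Step 1: Preimage resistance requires brute-force of 2^182 operations.
Step 2: Collision resistance (birthday bound) = 2^(182/2) = 2^91.
Step 3: The claimed attack costs 2^102 operations.
Step 4: Since 2^102 >= 2^91, the claimed attack is no faster than the generic birthday attack, so this does not break collision resistance.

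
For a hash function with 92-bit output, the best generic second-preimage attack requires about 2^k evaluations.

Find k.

Step 1: The hash has a 92-bit output.
Step 2: Second-preimage resistance means: given a specific input x, it should be infeasible to find a different y with h(y) = h(x).
With a 92-bit output, a generic search for a second preimage costs about 2^92 evaluations (each trial matches the fixed target with probability 2^-92).
Step 3: Security level = 92 bits.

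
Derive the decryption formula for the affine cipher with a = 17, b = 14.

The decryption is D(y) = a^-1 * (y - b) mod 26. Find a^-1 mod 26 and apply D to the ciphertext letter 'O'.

Step 1: Find a^-1, the modular inverse of 17 mod 26.
Step 2: We need 17 * a^-1 = 1 (mod 26).
Step 3: 17 * 23 = 391 = 15 * 26 + 1, so a^-1 = 23.
Step 4: D(y) = 23(y - 14) mod 26.
Step 5: Apply to 'O' (y = 14): D(14) = 23 * (14 - 14) mod 26 = 23 * 0 mod 26 = 0 -> 'A'.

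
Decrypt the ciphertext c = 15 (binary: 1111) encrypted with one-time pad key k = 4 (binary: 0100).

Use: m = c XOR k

Step 1: XOR ciphertext with key:
  Ciphertext: 1111
  Key:        0100
  XOR:        1011
Step 2: Plaintext = 1011 = 11 in decimal.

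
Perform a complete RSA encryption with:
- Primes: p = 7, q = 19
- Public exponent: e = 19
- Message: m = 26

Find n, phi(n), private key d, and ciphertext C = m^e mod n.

Step 1: n = 7 * 19 = 133.
Step 2: phi(n) = (7-1)(19-1) = 6 * 18 = 108.
Step 3: Find d = 19^(-1) mod 108 = 91.
  Verify: 19 * 91 = 1729 = 1 (mod 108).
Step 4: C = 26^19 mod 133 = 26.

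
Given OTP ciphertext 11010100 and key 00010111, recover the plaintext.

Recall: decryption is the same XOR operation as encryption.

Step 1: XOR ciphertext with key:
  Ciphertext: 11010100
  Key:        00010111
  XOR:        11000011
Step 2: Plaintext = 11000011 = 195 in decimal.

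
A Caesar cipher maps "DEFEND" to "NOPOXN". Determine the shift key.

Step 1: Compare first letters: D (position 3) -> N (position 13).
Step 2: Shift = (13 - 3) mod 26 = 10.
The shift value is 10.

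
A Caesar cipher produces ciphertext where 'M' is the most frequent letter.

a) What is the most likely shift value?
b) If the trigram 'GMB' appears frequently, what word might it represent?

Step 1: In English, 'E' is the most frequent letter (12.7%).
Step 2: The most frequent ciphertext letter is 'M' (position 12).
Step 3: Shift = (12 - 4) mod 26 = 8.
Step 4: Decrypt 'GMB' by shifting back 8:
  G -> Y
  M -> E
  B -> T
Step 5: 'GMB' decrypts to 'YET'.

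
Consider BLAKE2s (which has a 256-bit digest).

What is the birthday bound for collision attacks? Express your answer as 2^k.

Step 1: The birthday paradox gives collision probability ~50% after sqrt(2^n) = 2^(n/2) hashes.
Step 2: For 256-bit output: 2^(256/2) = 2^128.
Step 3: Approximately 2^128 hash computations needed.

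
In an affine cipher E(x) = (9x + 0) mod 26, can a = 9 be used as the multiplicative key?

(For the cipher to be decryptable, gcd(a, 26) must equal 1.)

Step 1: Compute gcd(9, 26).
Step 2: gcd(9, 26) = 1.
Since gcd = 1, 9 is coprime with 26, so it is a valid key.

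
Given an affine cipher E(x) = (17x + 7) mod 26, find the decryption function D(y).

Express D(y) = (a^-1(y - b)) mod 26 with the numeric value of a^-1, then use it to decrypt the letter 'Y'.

Step 1: Find a^-1, the modular inverse of 17 mod 26.
Step 2: We need 17 * a^-1 = 1 (mod 26).
Step 3: 17 * 23 = 391 = 15 * 26 + 1, so a^-1 = 23.
Step 4: D(y) = 23(y - 7) mod 26.
Step 5: Apply to 'Y' (y = 24): D(24) = 23 * (24 - 7) mod 26 = 23 * 17 mod 26 = 1 -> 'B'.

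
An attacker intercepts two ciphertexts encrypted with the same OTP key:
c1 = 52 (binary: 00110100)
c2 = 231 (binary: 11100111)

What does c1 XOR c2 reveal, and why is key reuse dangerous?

Step 1: c1 XOR c2 = (m1 XOR k) XOR (m2 XOR k).
Step 2: By XOR associativity/commutativity: = m1 XOR m2 XOR k XOR k = m1 XOR m2.
Step 3: 00110100 XOR 11100111 = 11010011 = 211.
Step 4: The key cancels out! An attacker learns m1 XOR m2 = 211, revealing the relationship between plaintexts.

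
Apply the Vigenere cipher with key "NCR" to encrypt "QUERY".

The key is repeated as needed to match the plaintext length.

Step 1: Repeat key to match plaintext length:
  Plaintext: QUERY
  Key:       NCRNC
Step 2: Encrypt each letter:
  Q(16) + N(13) = (16+13) mod 26 = 3 = D
  U(20) + C(2) = (20+2) mod 26 = 22 = W
  E(4) + R(17) = (4+17) mod 26 = 21 = V
  R(17) + N(13) = (17+13) mod 26 = 4 = E
  Y(24) + C(2) = (24+2) mod 26 = 0 = A
Ciphertext: DWVEA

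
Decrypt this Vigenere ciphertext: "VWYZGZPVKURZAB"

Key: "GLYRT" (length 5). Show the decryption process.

Step 1: Key 'GLYRT' has length 5. Extended key: GLYRTGLYRTGLYR
Step 2: Decrypt each position:
  V(21) - G(6) = 15 = P
  W(22) - L(11) = 11 = L
  Y(24) - Y(24) = 0 = A
  Z(25) - R(17) = 8 = I
  G(6) - T(19) = 13 = N
  Z(25) - G(6) = 19 = T
  P(15) - L(11) = 4 = E
  V(21) - Y(24) = 23 = X
  K(10) - R(17) = 19 = T
  U(20) - T(19) = 1 = B
  R(17) - G(6) = 11 = L
  Z(25) - L(11) = 14 = O
  A(0) - Y(24) = 2 = C
  B(1) - R(17) = 10 = K
Plaintext: PLAINTEXTBLOCK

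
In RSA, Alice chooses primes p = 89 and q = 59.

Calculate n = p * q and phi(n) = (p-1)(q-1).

Step 1: n = p * q = 89 * 59 = 5251.
Step 2: phi(n) = (p-1)(q-1) = 88 * 58 = 5104.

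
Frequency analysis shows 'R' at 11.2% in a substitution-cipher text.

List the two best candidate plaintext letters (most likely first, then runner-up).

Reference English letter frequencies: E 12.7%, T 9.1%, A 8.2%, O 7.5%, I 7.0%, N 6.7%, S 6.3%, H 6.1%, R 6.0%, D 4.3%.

Step 1: Observed frequency of 'R' is 11.2%.
Step 2: Compute distances to each reference frequency and sort:
  E (12.7%): difference = 1.5% <-- BEST
  T (9.1%): difference = 2.1% <-- RUNNER-UP
  A (8.2%): difference = 3.0%
  O (7.5%): difference = 3.7%
  I (7.0%): difference = 4.2%
Step 3: Most likely is 'E' (12.7%, diff 1.5%); second most likely is 'T' (9.1%, diff 2.1%).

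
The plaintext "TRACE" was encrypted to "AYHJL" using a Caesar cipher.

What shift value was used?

Step 1: Compare first letters: T (position 19) -> A (position 0).
Step 2: Shift = (0 - 19) mod 26 = 7.
The shift value is 7.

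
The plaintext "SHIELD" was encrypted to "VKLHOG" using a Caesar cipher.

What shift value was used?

Step 1: Compare first letters: S (position 18) -> V (position 21).
Step 2: Shift = (21 - 18) mod 26 = 3.
The shift value is 3.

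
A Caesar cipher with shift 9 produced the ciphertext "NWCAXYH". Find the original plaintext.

Step 1: Reverse the shift by subtracting 9 from each letter position.
  N (position 13) -> position (13-9) mod 26 = 4 -> E
  W (position 22) -> position (22-9) mod 26 = 13 -> N
  C (position 2) -> position (2-9) mod 26 = 19 -> T
  A (position 0) -> position (0-9) mod 26 = 17 -> R
  X (position 23) -> position (23-9) mod 26 = 14 -> O
  Y (position 24) -> position (24-9) mod 26 = 15 -> P
  H (position 7) -> position (7-9) mod 26 = 24 -> Y
Decrypted message: ENTROPY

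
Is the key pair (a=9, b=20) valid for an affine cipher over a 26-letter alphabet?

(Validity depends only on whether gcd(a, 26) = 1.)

Step 1: Compute gcd(9, 26).
Step 2: gcd(9, 26) = 1.
Since gcd = 1, 9 is coprime with 26, so it is a valid key.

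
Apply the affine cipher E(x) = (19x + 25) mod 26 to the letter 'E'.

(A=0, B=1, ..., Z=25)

Step 1: Convert 'E' to number: x = 4.
Step 2: E(4) = (19 * 4 + 25) mod 26 = 101 mod 26 = 23.
Step 3: Convert 23 back to letter: X.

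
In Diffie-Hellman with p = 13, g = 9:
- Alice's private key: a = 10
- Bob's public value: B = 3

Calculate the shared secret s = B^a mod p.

Step 1: s = B^a mod p = 3^10 mod 13.
  3^1 mod 13 = 3
  3^2 mod 13 = (3 * 3) mod 13 = 9
  3^3 mod 13 = (9 * 3) mod 13 = 1
  3^4 mod 13 = (1 * 3) mod 13 = 3
  3^5 mod 13 = (3 * 3) mod 13 = 9
  3^6 mod 13 = (9 * 3) mod 13 = 1
  3^7 mod 13 = (1 * 3) mod 13 = 3
  3^8 mod 13 = (3 * 3) mod 13 = 9
  3^9 mod 13 = (9 * 3) mod 13 = 1
  3^10 mod 13 = (1 * 3) mod 13 = 3
Result: shared secret = 3.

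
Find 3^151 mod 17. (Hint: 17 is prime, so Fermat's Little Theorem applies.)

Step 1: Since 17 is prime, by Fermat's Little Theorem: 3^16 = 1 (mod 17).
Step 2: Reduce exponent: 151 mod 16 = 7.
Step 3: So 3^151 = 3^7 (mod 17).
Step 4: 3^7 mod 17 = 11.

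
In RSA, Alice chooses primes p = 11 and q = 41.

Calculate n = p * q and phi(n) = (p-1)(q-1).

Step 1: n = p * q = 11 * 41 = 451.
Step 2: phi(n) = (p-1)(q-1) = 10 * 40 = 400.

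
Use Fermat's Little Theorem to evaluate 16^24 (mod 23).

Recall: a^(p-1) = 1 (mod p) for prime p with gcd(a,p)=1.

Step 1: Since 23 is prime, by Fermat's Little Theorem: 16^22 = 1 (mod 23).
Step 2: Reduce exponent: 24 mod 22 = 2.
Step 3: So 16^24 = 16^2 (mod 23).
Step 4: 16^2 mod 23 = 3.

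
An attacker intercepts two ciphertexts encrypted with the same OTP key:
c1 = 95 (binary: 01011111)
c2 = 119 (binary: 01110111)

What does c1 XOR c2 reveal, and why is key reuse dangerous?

Step 1: c1 XOR c2 = (m1 XOR k) XOR (m2 XOR k).
Step 2: By XOR associativity/commutativity: = m1 XOR m2 XOR k XOR k = m1 XOR m2.
Step 3: 01011111 XOR 01110111 = 00101000 = 40.
Step 4: The key cancels out! An attacker learns m1 XOR m2 = 40, revealing the relationship between plaintexts.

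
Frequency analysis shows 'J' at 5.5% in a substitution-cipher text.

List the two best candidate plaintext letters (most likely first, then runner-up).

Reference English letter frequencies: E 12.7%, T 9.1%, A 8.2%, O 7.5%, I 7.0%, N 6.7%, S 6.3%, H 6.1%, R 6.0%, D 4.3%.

Step 1: Observed frequency of 'J' is 5.5%.
Step 2: Compute distances to each reference frequency and sort:
  R (6.0%): difference = 0.5% <-- BEST
  H (6.1%): difference = 0.6% <-- RUNNER-UP
  S (6.3%): difference = 0.8%
  N (6.7%): difference = 1.2%
  D (4.3%): difference = 1.2%
Step 3: Most likely is 'R' (6.0%, diff 0.5%); second most likely is 'H' (6.1%, diff 0.6%).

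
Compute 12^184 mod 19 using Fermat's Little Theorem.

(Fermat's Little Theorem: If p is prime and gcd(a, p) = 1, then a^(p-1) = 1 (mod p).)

Step 1: Since 19 is prime, by Fermat's Little Theorem: 12^18 = 1 (mod 19).
Step 2: Reduce exponent: 184 mod 18 = 4.
Step 3: So 12^184 = 12^4 (mod 19).
Step 4: 12^4 mod 19 = 7.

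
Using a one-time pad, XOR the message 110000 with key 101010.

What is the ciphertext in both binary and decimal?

Step 1: Write out the XOR operation bit by bit:
  Message: 110000
  Key:     101010
  XOR:     011010
Step 2: Convert to decimal: 011010 = 26.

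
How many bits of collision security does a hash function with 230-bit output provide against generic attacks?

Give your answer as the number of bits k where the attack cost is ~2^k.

Step 1: The hash has a 230-bit output.
Step 2: Collision resistance means it should be infeasible to find any x != y with h(x) = h(y).
By the birthday bound, a generic collision search succeeds after about sqrt(2^230) = 2^(230/2) = 2^115 evaluations.
Step 3: Security level = 115 bits.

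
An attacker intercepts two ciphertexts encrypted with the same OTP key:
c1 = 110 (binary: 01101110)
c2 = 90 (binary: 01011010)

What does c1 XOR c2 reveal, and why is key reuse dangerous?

Step 1: c1 XOR c2 = (m1 XOR k) XOR (m2 XOR k).
Step 2: By XOR associativity/commutativity: = m1 XOR m2 XOR k XOR k = m1 XOR m2.
Step 3: 01101110 XOR 01011010 = 00110100 = 52.
Step 4: The key cancels out! An attacker learns m1 XOR m2 = 52, revealing the relationship between plaintexts.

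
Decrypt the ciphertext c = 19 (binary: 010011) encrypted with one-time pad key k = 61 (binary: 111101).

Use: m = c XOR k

Step 1: XOR ciphertext with key:
  Ciphertext: 010011
  Key:        111101
  XOR:        101110
Step 2: Plaintext = 101110 = 46 in decimal.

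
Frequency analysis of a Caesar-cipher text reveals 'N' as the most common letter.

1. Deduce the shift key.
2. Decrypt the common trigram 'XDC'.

Step 1: In English, 'E' is the most frequent letter (12.7%).
Step 2: The most frequent ciphertext letter is 'N' (position 13).
Step 3: Shift = (13 - 4) mod 26 = 9.
Step 4: Decrypt 'XDC' by shifting back 9:
  X -> O
  D -> U
  C -> T
Step 5: 'XDC' decrypts to 'OUT'.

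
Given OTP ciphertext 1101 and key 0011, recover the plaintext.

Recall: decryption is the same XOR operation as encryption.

Step 1: XOR ciphertext with key:
  Ciphertext: 1101
  Key:        0011
  XOR:        1110
Step 2: Plaintext = 1110 = 14 in decimal.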